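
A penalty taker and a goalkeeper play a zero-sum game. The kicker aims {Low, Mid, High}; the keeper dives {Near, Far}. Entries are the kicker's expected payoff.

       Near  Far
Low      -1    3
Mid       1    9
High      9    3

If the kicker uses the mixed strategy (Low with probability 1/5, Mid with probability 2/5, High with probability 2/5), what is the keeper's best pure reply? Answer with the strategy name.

If the keeper plays Near, the kicker's expected payoff is (1/5)·(-1) + (2/5)·1 + (2/5)·9 = 19/5.
If the keeper plays Far, the kicker's expected payoff is (1/5)·3 + (2/5)·9 + (2/5)·3 = 27/5.
The keeper minimizes the kicker's payoff; the smallest is 19/5, so the best response is Near.

Near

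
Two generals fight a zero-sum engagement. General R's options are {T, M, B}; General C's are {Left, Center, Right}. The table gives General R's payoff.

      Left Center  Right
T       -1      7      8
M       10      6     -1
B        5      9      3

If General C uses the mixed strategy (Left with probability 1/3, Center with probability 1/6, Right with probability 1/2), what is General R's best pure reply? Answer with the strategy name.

T

Expected payoff of T: (1/3)·(-1) + (1/6)·7 + (1/2)·8 = 29/6.
Expected payoff of M: (1/3)·10 + (1/6)·6 + (1/2)·(-1) = 23/6.
Expected payoff of B: (1/3)·5 + (1/6)·9 + (1/2)·3 = 14/3.
The largest is 29/6, so General R's best response is T.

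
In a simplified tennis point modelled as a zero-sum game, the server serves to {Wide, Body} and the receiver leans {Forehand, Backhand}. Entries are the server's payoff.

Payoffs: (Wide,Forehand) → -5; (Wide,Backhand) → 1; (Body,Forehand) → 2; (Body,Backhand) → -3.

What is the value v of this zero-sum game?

Row minima: Wide → -5, Body → -3; maximin = -3.
Column maxima: Forehand → 2, Backhand → 1; minimax = 1.
-3 ≠ 1, so there is no saddle point; optimal play is mixed.
Let the server play Wide with probability p. Expected payoff against Forehand: (-5)p + 2(1−p) = −7p + 2; against Backhand: 1p + (-3)(1−p) = 4p − 3.
Setting these equal: −7p + 2 = 4p − 3 ⇒ −11p = -5 ⇒ p = 5/11, and the value is (-7)·(5/11) + 2 = -13/11.
For the receiver: with q = P(Forehand), equating Wide's and Body's payoffs gives −6q + 1 = 5q − 3 ⇒ q = 4/11.

-13/11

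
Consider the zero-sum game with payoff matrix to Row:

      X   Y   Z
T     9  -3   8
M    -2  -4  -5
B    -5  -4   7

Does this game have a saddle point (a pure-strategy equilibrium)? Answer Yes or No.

Yes

Row minima: T → -3, M → -5, B → -5; maximin = -3.
Column maxima: X → 9, Y → -3, Z → 8; minimax = -3.
maximin = minimax = -3, so a saddle point exists.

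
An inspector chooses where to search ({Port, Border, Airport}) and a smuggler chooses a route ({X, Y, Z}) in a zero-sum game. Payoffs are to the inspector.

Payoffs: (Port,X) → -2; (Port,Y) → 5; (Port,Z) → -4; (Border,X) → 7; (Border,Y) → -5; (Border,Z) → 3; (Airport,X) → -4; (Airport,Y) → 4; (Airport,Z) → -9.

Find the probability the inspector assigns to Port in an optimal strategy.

8/17

Row minima: Port → -4, Border → -5, Airport → -9; maximin = -4.
Column maxima: X → 7, Y → 5, Z → 3; minimax = 3.
-4 ≠ 3, so there is no saddle point; optimal play is mixed.
Airport is strictly dominated by Port, so the inspector never plays it.
X is strictly dominated by Z (it gives the inspector strictly more in every row), so the smuggler never plays it.
On the remaining 2×2 (Port, Border vs Y, Z):
Let the inspector play Port with probability p. Expected payoff against Y: 5p + (-5)(1−p) = 10p − 5; against Z: (-4)p + 3(1−p) = −7p + 3.
Setting these equal: 10p − 5 = −7p + 3 ⇒ 17p = 8 ⇒ p = 8/17, and the value is (10)·(8/17) − 5 = -5/17.
For the smuggler: with q = P(Y), equating Port's and Border's payoffs gives 9q − 4 = −8q + 3 ⇒ q = 7/17.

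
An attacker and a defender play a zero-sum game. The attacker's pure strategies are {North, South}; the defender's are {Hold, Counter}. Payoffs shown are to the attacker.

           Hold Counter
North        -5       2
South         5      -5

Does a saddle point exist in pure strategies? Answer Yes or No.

No

Row minima: North → -5, South → -5; maximin = -5.
Column maxima: Hold → 5, Counter → 2; minimax = 2.
-5 ≠ 2, so no pure-strategy equilibrium exists.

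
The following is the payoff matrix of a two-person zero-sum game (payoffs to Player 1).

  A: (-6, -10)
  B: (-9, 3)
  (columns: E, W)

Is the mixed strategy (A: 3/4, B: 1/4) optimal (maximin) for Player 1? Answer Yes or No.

Against E this mix gives (3/4)·(-6) + (1/4)·(-9) = -27/4.
Against W this mix gives (3/4)·(-10) + (1/4)·3 = -27/4.
All of Player 2's active replies (E, W) yield -27/4, and no column does worse for Player 1. The mix makes Player 2 indifferent and guarantees -27/4, so it is optimal.

Yes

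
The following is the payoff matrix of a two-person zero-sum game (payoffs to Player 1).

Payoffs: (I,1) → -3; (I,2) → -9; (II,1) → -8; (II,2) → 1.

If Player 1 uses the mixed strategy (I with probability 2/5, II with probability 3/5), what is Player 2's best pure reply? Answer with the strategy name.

1

If Player 2 plays 1, Player 1's expected payoff is (2/5)·(-3) + (3/5)·(-8) = -6.
If Player 2 plays 2, Player 1's expected payoff is (2/5)·(-9) + (3/5)·1 = -3.
Player 2 minimizes Player 1's payoff; the smallest is -6, so the best response is 1.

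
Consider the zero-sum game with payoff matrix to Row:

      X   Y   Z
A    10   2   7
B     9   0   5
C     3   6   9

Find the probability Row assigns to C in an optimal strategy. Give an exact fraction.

Row minima: A → 2, B → 0, C → 3; maximin = 3.
Column maxima: X → 10, Y → 6, Z → 9; minimax = 6.
3 ≠ 6, so there is no saddle point; optimal play is mixed.
B is strictly dominated by A, so Row never plays it.
Z is strictly dominated by Y (it gives Row strictly more in every row), so Column never plays it.
On the remaining 2×2 (A, C vs X, Y):
Let Row play A with probability p. Expected payoff against X: 10p + 3(1−p) = 7p + 3; against Y: 2p + 6(1−p) = −4p + 6.
Setting these equal: 7p + 3 = −4p + 6 ⇒ 11p = 3 ⇒ p = 3/11, and the value is (7)·(3/11) + 3 = 54/11.
For Column: with q = P(X), equating A's and C's payoffs gives 8q + 2 = −3q + 6 ⇒ q = 4/11.

8/11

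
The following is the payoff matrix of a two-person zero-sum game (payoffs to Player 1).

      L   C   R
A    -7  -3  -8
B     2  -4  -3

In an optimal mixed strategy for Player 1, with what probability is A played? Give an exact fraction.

1/6

Row minima: A → -8, B → -4; maximin = -4.
Column maxima: L → 2, C → -3, R → -3; minimax = -3.
-4 ≠ -3, so there is no saddle point; optimal play is mixed.
L is strictly dominated by R (it gives Player 1 strictly more in every row), so Player 2 never plays it.
On the remaining 2×2 (A, B vs C, R):
Let Player 1 play A with probability p. Expected payoff against C: (-3)p + (-4)(1−p) = p − 4; against R: (-8)p + (-3)(1−p) = −5p − 3.
Setting these equal: p − 4 = −5p − 3 ⇒ 6p = 1 ⇒ p = 1/6, and the value is (1)·(1/6) − 4 = -23/6.
For Player 2: with q = P(C), equating A's and B's payoffs gives 5q − 8 = −q − 3 ⇒ q = 5/6.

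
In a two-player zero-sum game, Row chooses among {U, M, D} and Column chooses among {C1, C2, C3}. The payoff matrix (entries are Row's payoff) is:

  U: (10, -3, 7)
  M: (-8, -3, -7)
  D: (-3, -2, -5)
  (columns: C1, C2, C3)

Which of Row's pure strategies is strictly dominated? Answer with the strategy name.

M

D gives a strictly higher payoff than M against every column: -3 > -8, -2 > -3, -5 > -7.
So M is strictly dominated and Row never plays it.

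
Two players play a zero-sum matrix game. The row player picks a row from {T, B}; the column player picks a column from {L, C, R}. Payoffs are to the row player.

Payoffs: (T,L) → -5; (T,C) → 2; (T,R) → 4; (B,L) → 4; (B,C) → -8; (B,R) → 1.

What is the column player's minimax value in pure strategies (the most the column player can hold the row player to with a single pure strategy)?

2

Column maxima: L → 4, C → 2, R → 4.
The smallest of these is 2.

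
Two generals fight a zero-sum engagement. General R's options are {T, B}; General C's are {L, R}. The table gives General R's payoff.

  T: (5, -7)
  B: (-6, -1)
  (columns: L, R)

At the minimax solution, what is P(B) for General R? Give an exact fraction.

12/17

Row minima: T → -7, B → -6; maximin = -6.
Column maxima: L → 5, R → -1; minimax = -1.
-6 ≠ -1, so there is no saddle point; optimal play is mixed.
Let General R play T with probability p. Expected payoff against L: 5p + (-6)(1−p) = 11p − 6; against R: (-7)p + (-1)(1−p) = −6p − 1.
Setting these equal: 11p − 6 = −6p − 1 ⇒ 17p = 5 ⇒ p = 5/17, and the value is (11)·(5/17) − 6 = -47/17.
For General C: with q = P(L), equating T's and B's payoffs gives 12q − 7 = −5q − 1 ⇒ q = 6/17.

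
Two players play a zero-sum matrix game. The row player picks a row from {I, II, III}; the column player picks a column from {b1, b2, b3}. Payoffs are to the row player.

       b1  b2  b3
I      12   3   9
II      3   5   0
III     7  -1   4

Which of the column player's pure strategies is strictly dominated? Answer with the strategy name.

b1

b3 holds the row player's payoff strictly below b1 in every row: 9 < 12, 0 < 3, 4 < 7.
So b1 is strictly dominated for the column player.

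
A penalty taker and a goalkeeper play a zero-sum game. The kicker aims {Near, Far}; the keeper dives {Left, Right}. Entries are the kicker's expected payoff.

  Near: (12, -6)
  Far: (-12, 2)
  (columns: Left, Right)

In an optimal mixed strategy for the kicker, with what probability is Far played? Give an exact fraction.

Row minima: Near → -6, Far → -12; maximin = -6.
Column maxima: Left → 12, Right → 2; minimax = 2.
-6 ≠ 2, so there is no saddle point; optimal play is mixed.
Let the kicker play Near with probability p. Expected payoff against Left: 12p + (-12)(1−p) = 24p − 12; against Right: (-6)p + 2(1−p) = −8p + 2.
Setting these equal: 24p − 12 = −8p + 2 ⇒ 32p = 14 ⇒ p = 7/16, and the value is (24)·(7/16) − 12 = -3/2.
For the keeper: with q = P(Left), equating Near's and Far's payoffs gives 18q − 6 = −14q + 2 ⇒ q = 1/4.

9/16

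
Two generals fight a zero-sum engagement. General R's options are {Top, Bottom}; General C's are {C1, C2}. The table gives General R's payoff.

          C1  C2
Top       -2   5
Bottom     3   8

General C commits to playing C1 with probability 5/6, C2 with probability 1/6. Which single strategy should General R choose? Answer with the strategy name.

Expected payoff of Top: (5/6)·(-2) + (1/6)·5 = -5/6.
Expected payoff of Bottom: (5/6)·3 + (1/6)·8 = 23/6.
The largest is 23/6, so General R's best response is Bottom.

Bottom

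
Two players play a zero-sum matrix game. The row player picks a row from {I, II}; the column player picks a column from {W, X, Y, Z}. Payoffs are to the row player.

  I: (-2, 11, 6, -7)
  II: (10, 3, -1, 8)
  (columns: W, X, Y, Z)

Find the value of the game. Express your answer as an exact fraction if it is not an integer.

41/22

Row minima: I → -7, II → -1; maximin = -1.
Column maxima: W → 10, X → 11, Y → 6, Z → 8; minimax = 6.
-1 ≠ 6, so there is no saddle point; optimal play is mixed.
W is strictly dominated by Z (it gives the row player strictly more in every row), so the column player never plays it.
X is strictly dominated by Y (it gives the row player strictly more in every row), so the column player never plays it.
On the remaining 2×2 (I, II vs Y, Z):
Let the row player play I with probability p. Expected payoff against Y: 6p + (-1)(1−p) = 7p − 1; against Z: (-7)p + 8(1−p) = −15p + 8.
Setting these equal: 7p − 1 = −15p + 8 ⇒ 22p = 9 ⇒ p = 9/22, and the value is (7)·(9/22) − 1 = 41/22.
For the column player: with q = P(Y), equating I's and II's payoffs gives 13q − 7 = −9q + 8 ⇒ q = 15/22.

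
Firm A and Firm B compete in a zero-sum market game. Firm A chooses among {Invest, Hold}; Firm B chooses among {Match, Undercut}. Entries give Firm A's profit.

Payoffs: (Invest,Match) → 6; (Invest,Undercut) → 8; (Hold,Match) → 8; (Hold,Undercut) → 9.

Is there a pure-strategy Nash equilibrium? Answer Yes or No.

Row minima: Invest → 6, Hold → 8; maximin = 8.
Column maxima: Match → 8, Undercut → 9; minimax = 8.
maximin = minimax = 8, so a saddle point exists.

Yes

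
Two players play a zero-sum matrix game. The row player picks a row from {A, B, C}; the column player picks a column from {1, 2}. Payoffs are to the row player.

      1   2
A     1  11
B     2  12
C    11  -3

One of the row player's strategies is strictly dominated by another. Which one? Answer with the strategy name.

B gives a strictly higher payoff than A against every column: 2 > 1, 12 > 11.
So A is strictly dominated and the row player never plays it.

A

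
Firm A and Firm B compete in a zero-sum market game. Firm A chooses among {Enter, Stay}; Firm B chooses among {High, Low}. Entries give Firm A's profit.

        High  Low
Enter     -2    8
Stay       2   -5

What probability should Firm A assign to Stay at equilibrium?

10/17

Row minima: Enter → -2, Stay → -5; maximin = -2.
Column maxima: High → 2, Low → 8; minimax = 2.
-2 ≠ 2, so there is no saddle point; optimal play is mixed.
Let Firm A play Enter with probability p. Expected payoff against High: (-2)p + 2(1−p) = −4p + 2; against Low: 8p + (-5)(1−p) = 13p − 5.
Setting these equal: −4p + 2 = 13p − 5 ⇒ −17p = -7 ⇒ p = 7/17, and the value is (-4)·(7/17) + 2 = 6/17.
For Firm B: with q = P(High), equating Enter's and Stay's payoffs gives −10q + 8 = 7q − 5 ⇒ q = 13/17.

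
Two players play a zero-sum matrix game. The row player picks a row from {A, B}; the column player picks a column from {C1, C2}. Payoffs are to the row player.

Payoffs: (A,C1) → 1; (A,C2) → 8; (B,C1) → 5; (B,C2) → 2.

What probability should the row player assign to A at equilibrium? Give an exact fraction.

Row minima: A → 1, B → 2; maximin = 2.
Column maxima: C1 → 5, C2 → 8; minimax = 5.
2 ≠ 5, so there is no saddle point; optimal play is mixed.
Let the row player play A with probability p. Expected payoff against C1: 1p + 5(1−p) = −4p + 5; against C2: 8p + 2(1−p) = 6p + 2.
Setting these equal: −4p + 5 = 6p + 2 ⇒ −10p = -3 ⇒ p = 3/10, and the value is (-4)·(3/10) + 5 = 19/5.
For the column player: with q = P(C1), equating A's and B's payoffs gives −7q + 8 = 3q + 2 ⇒ q = 3/5.

3/10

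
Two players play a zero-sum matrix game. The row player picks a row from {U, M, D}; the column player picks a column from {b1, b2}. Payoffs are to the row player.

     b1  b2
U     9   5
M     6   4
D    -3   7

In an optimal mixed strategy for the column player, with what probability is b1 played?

1/7

Row minima: U → 5, M → 4, D → -3; maximin = 5.
Column maxima: b1 → 9, b2 → 7; minimax = 7.
5 ≠ 7, so there is no saddle point; optimal play is mixed.
M is strictly dominated by U, so the row player never plays it.
On the remaining 2×2 (U, D vs b1, b2):
Let the row player play U with probability p. Expected payoff against b1: 9p + (-3)(1−p) = 12p − 3; against b2: 5p + 7(1−p) = −2p + 7.
Setting these equal: 12p − 3 = −2p + 7 ⇒ 14p = 10 ⇒ p = 5/7, and the value is (12)·(5/7) − 3 = 39/7.
For the column player: with q = P(b1), equating U's and D's payoffs gives 4q + 5 = −10q + 7 ⇒ q = 1/7.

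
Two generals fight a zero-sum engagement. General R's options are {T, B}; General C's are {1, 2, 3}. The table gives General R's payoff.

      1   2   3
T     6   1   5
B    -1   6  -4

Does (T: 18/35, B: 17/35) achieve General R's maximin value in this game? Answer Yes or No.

Against 1 this mix gives (18/35)·6 + (17/35)·(-1) = 13/5.
Against 2 this mix gives (18/35)·1 + (17/35)·6 = 24/7.
Against 3 this mix gives (18/35)·5 + (17/35)·(-4) = 22/35.
General C will play 3, holding General R to 22/35. Shifting weight toward the row that does better against 3 would raise this floor (the equalizing mix achieves 17/7 against both 3 and 2), so the proposed strategy is not optimal.

No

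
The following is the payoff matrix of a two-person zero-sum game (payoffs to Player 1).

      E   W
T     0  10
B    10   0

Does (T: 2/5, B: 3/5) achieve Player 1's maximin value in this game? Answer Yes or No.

No

Against E this mix gives (2/5)·0 + (3/5)·10 = 6.
Against W this mix gives (2/5)·10 + (3/5)·0 = 4.
Player 2 will play W, holding Player 1 to 4. Shifting weight toward the row that does better against W would raise this floor (the equalizing mix achieves 5 against both W and E), so the proposed strategy is not optimal.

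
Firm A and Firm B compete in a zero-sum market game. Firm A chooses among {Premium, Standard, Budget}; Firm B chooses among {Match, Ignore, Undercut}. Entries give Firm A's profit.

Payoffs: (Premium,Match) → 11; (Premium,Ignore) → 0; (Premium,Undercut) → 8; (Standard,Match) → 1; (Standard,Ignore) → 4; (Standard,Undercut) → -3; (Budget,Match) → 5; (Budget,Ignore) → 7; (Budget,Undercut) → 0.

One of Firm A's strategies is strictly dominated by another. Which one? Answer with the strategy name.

Standard

Budget gives a strictly higher payoff than Standard against every column: 5 > 1, 7 > 4, 0 > -3.
So Standard is strictly dominated and Firm A never plays it.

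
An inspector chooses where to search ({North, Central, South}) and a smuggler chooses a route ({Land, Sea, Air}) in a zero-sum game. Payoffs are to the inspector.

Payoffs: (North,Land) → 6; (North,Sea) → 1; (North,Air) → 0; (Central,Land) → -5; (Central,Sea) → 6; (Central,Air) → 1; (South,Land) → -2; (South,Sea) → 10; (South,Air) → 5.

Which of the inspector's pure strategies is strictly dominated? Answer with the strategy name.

Central

South gives a strictly higher payoff than Central against every column: -2 > -5, 10 > 6, 5 > 1.
So Central is strictly dominated and the inspector never plays it.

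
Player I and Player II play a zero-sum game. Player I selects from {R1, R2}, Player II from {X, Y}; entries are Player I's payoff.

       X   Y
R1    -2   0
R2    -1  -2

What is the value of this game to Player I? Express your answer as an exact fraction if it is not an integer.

Row minima: R1 → -2, R2 → -2; maximin = -2.
Column maxima: X → -1, Y → 0; minimax = -1.
-2 ≠ -1, so there is no saddle point; optimal play is mixed.
Let Player I play R1 with probability p. Expected payoff against X: (-2)p + (-1)(1−p) = −p − 1; against Y: 0p + (-2)(1−p) = 2p − 2.
Setting these equal: −p − 1 = 2p − 2 ⇒ −3p = -1 ⇒ p = 1/3, and the value is (-1)·(1/3) − 1 = -4/3.
For Player II: with q = P(X), equating R1's and R2's payoffs gives −2q = q − 2 ⇒ q = 2/3.

-4/3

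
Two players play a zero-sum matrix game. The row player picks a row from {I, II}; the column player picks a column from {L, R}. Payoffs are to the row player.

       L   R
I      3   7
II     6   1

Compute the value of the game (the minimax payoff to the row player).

Row minima: I → 3, II → 1; maximin = 3.
Column maxima: L → 6, R → 7; minimax = 6.
3 ≠ 6, so there is no saddle point; optimal play is mixed.
Let the row player play I with probability p. Expected payoff against L: 3p + 6(1−p) = −3p + 6; against R: 7p + 1(1−p) = 6p + 1.
Setting these equal: −3p + 6 = 6p + 1 ⇒ −9p = -5 ⇒ p = 5/9, and the value is (-3)·(5/9) + 6 = 13/3.
For the column player: with q = P(L), equating I's and II's payoffs gives −4q + 7 = 5q + 1 ⇒ q = 2/3.

13/3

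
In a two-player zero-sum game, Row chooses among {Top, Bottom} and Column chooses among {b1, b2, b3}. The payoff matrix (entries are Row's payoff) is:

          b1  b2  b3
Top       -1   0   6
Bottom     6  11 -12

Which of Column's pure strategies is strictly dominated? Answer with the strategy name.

b1 holds Row's payoff strictly below b2 in every row: -1 < 0, 6 < 11.
So b2 is strictly dominated for Column.

b2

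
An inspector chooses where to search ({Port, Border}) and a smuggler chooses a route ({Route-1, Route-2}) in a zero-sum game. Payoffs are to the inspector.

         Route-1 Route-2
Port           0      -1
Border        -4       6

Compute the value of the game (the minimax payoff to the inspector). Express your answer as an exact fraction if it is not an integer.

-4/11

Row minima: Port → -1, Border → -4; maximin = -1.
Column maxima: Route-1 → 0, Route-2 → 6; minimax = 0.
-1 ≠ 0, so there is no saddle point; optimal play is mixed.
Let the inspector play Port with probability p. Expected payoff against Route-1: 0p + (-4)(1−p) = 4p − 4; against Route-2: (-1)p + 6(1−p) = −7p + 6.
Setting these equal: 4p − 4 = −7p + 6 ⇒ 11p = 10 ⇒ p = 10/11, and the value is (4)·(10/11) − 4 = -4/11.
For the smuggler: with q = P(Route-1), equating Port's and Border's payoffs gives q − 1 = −10q + 6 ⇒ q = 7/11.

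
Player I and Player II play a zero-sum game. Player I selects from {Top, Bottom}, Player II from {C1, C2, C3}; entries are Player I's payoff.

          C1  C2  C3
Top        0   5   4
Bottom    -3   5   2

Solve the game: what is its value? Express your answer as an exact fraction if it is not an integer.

0

Row minima: Top → 0, Bottom → -3; maximin = 0.
Column maxima: C1 → 0, C2 → 5, C3 → 4; minimax = 0.
Since maximin = minimax = 0, there is a saddle point and the value is 0.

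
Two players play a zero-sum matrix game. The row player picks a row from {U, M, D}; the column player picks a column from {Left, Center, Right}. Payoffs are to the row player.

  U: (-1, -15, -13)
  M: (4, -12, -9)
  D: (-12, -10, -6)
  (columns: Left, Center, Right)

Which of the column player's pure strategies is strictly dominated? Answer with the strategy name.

Center holds the row player's payoff strictly below Right in every row: -15 < -13, -12 < -9, -10 < -6.
So Right is strictly dominated for the column player.

Right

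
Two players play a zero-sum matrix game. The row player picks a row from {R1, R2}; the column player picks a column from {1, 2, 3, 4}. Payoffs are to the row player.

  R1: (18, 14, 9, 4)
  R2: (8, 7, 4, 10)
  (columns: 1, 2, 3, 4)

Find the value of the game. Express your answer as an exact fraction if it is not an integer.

Row minima: R1 → 4, R2 → 4; maximin = 4.
Column maxima: 1 → 18, 2 → 14, 3 → 9, 4 → 10; minimax = 9.
4 ≠ 9, so there is no saddle point; optimal play is mixed.
1 is strictly dominated by 2 (it gives the row player strictly more in every row), so the column player never plays it.
2 is strictly dominated by 3 (it gives the row player strictly more in every row), so the column player never plays it.
On the remaining 2×2 (R1, R2 vs 3, 4):
Let the row player play R1 with probability p. Expected payoff against 3: 9p + 4(1−p) = 5p + 4; against 4: 4p + 10(1−p) = −6p + 10.
Setting these equal: 5p + 4 = −6p + 10 ⇒ 11p = 6 ⇒ p = 6/11, and the value is (5)·(6/11) + 4 = 74/11.
For the column player: with q = P(3), equating R1's and R2's payoffs gives 5q + 4 = −6q + 10 ⇒ q = 6/11.

74/11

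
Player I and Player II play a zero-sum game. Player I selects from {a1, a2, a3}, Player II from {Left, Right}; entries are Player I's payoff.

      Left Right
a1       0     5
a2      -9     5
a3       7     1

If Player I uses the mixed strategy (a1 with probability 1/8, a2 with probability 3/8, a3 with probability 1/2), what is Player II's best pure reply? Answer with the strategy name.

If Player II plays Left, Player I's expected payoff is (1/8)·0 + (3/8)·(-9) + (1/2)·7 = 1/8.
If Player II plays Right, Player I's expected payoff is (1/8)·5 + (3/8)·5 + (1/2)·1 = 3.
Player II minimizes Player I's payoff; the smallest is 1/8, so the best response is Left.

Left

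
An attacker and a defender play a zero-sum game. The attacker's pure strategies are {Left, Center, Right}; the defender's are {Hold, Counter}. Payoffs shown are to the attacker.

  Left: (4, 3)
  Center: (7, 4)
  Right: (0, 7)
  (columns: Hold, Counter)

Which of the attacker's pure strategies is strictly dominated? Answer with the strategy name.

Center gives a strictly higher payoff than Left against every column: 7 > 4, 4 > 3.
So Left is strictly dominated and the attacker never plays it.

Left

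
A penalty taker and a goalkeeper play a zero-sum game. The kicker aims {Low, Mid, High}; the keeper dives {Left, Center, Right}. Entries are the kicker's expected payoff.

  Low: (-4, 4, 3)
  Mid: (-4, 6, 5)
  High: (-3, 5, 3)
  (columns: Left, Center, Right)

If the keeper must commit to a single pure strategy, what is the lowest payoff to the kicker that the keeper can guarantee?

-3

Column maxima: Left → -3, Center → 6, Right → 5.
The smallest of these is -3.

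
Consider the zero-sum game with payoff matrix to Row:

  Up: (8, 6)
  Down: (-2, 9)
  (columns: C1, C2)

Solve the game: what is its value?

84/13

Row minima: Up → 6, Down → -2; maximin = 6.
Column maxima: C1 → 8, C2 → 9; minimax = 8.
6 ≠ 8, so there is no saddle point; optimal play is mixed.
Let Row play Up with probability p. Expected payoff against C1: 8p + (-2)(1−p) = 10p − 2; against C2: 6p + 9(1−p) = −3p + 9.
Setting these equal: 10p − 2 = −3p + 9 ⇒ 13p = 11 ⇒ p = 11/13, and the value is (10)·(11/13) − 2 = 84/13.
For Column: with q = P(C1), equating Up's and Down's payoffs gives 2q + 6 = −11q + 9 ⇒ q = 3/13.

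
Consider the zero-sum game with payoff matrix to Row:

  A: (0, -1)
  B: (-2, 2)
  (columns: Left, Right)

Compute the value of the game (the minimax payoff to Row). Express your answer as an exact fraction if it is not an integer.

Row minima: A → -1, B → -2; maximin = -1.
Column maxima: Left → 0, Right → 2; minimax = 0.
-1 ≠ 0, so there is no saddle point; optimal play is mixed.
Let Row play A with probability p. Expected payoff against Left: 0p + (-2)(1−p) = 2p − 2; against Right: (-1)p + 2(1−p) = −3p + 2.
Setting these equal: 2p − 2 = −3p + 2 ⇒ 5p = 4 ⇒ p = 4/5, and the value is (2)·(4/5) − 2 = -2/5.
For Column: with q = P(Left), equating A's and B's payoffs gives q − 1 = −4q + 2 ⇒ q = 3/5.

-2/5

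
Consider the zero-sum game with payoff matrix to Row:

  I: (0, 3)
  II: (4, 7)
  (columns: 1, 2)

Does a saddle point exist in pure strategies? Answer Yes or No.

Yes

Row minima: I → 0, II → 4; maximin = 4.
Column maxima: 1 → 4, 2 → 7; minimax = 4.
maximin = minimax = 4, so a saddle point exists.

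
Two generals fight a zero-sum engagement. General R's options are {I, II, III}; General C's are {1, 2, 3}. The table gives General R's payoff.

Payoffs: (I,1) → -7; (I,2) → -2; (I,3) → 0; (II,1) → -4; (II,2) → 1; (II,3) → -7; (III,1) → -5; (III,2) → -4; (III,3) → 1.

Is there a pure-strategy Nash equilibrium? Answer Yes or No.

Row minima: I → -7, II → -7, III → -5; maximin = -5.
Column maxima: 1 → -4, 2 → 1, 3 → 1; minimax = -4.
-5 ≠ -4, so no pure-strategy equilibrium exists.

No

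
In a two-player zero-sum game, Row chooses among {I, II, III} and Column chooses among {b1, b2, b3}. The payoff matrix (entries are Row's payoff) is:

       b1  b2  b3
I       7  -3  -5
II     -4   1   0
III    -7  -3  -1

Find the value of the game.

-5/4

Row minima: I → -5, II → -4, III → -7; maximin = -4.
Column maxima: b1 → 7, b2 → 1, b3 → 0; minimax = 0.
-4 ≠ 0, so there is no saddle point; optimal play is mixed.
III is strictly dominated by II, so Row never plays it.
With III eliminated, b2 is strictly dominated by b3 (it gives Row strictly more in every remaining row), so Column never plays it.
On the remaining 2×2 (I, II vs b1, b3):
Let Row play I with probability p. Expected payoff against b1: 7p + (-4)(1−p) = 11p − 4; against b3: (-5)p + 0(1−p) = −5p.
Setting these equal: 11p − 4 = −5p ⇒ 16p = 4 ⇒ p = 1/4, and the value is (11)·(1/4) − 4 = -5/4.
For Column: with q = P(b1), equating I's and II's payoffs gives 12q − 5 = −4q ⇒ q = 5/16.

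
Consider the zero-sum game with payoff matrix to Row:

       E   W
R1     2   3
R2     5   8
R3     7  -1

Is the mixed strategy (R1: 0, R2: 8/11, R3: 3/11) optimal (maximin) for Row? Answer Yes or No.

Yes

Against E this mix gives (8/11)·5 + (3/11)·7 = 61/11.
Against W this mix gives (8/11)·8 + (3/11)·(-1) = 61/11.
All of Column's active replies (E, W) yield 61/11, and no column does worse for Row. The mix makes Column indifferent and guarantees 61/11, so it is optimal.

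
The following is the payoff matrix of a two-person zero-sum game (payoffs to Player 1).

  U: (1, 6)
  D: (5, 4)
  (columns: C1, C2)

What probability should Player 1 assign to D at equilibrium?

5/6

Row minima: U → 1, D → 4; maximin = 4.
Column maxima: C1 → 5, C2 → 6; minimax = 5.
4 ≠ 5, so there is no saddle point; optimal play is mixed.
Let Player 1 play U with probability p. Expected payoff against C1: 1p + 5(1−p) = −4p + 5; against C2: 6p + 4(1−p) = 2p + 4.
Setting these equal: −4p + 5 = 2p + 4 ⇒ −6p = -1 ⇒ p = 1/6, and the value is (-4)·(1/6) + 5 = 13/3.
For Player 2: with q = P(C1), equating U's and D's payoffs gives −5q + 6 = q + 4 ⇒ q = 1/3.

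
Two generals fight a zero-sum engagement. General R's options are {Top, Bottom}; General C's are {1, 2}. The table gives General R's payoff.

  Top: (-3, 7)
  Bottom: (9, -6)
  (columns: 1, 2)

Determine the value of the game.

9/5

Row minima: Top → -3, Bottom → -6; maximin = -3.
Column maxima: 1 → 9, 2 → 7; minimax = 7.
-3 ≠ 7, so there is no saddle point; optimal play is mixed.
Let General R play Top with probability p. Expected payoff against 1: (-3)p + 9(1−p) = −12p + 9; against 2: 7p + (-6)(1−p) = 13p − 6.
Setting these equal: −12p + 9 = 13p − 6 ⇒ −25p = -15 ⇒ p = 3/5, and the value is (-12)·(3/5) + 9 = 9/5.
For General C: with q = P(1), equating Top's and Bottom's payoffs gives −10q + 7 = 15q − 6 ⇒ q = 13/25.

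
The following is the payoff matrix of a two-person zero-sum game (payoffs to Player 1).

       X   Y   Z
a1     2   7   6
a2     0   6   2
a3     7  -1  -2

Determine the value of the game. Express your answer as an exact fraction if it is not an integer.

46/13

Row minima: a1 → 2, a2 → 0, a3 → -2; maximin = 2.
Column maxima: X → 7, Y → 7, Z → 6; minimax = 6.
2 ≠ 6, so there is no saddle point; optimal play is mixed.
a2 is strictly dominated by a1, so Player 1 never plays it.
Y is strictly dominated by Z (it gives Player 1 strictly more in every row), so Player 2 never plays it.
On the remaining 2×2 (a1, a3 vs X, Z):
Let Player 1 play a1 with probability p. Expected payoff against X: 2p + 7(1−p) = −5p + 7; against Z: 6p + (-2)(1−p) = 8p − 2.
Setting these equal: −5p + 7 = 8p − 2 ⇒ −13p = -9 ⇒ p = 9/13, and the value is (-5)·(9/13) + 7 = 46/13.
For Player 2: with q = P(X), equating a1's and a3's payoffs gives −4q + 6 = 9q − 2 ⇒ q = 8/13.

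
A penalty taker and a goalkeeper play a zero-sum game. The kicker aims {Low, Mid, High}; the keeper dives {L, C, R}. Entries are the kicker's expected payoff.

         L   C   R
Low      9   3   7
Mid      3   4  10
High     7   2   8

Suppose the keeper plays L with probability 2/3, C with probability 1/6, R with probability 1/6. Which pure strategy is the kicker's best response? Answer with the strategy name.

Expected payoff of Low: (2/3)·9 + (1/6)·3 + (1/6)·7 = 23/3.
Expected payoff of Mid: (2/3)·3 + (1/6)·4 + (1/6)·10 = 13/3.
Expected payoff of High: (2/3)·7 + (1/6)·2 + (1/6)·8 = 19/3.
The largest is 23/3, so the kicker's best response is Low.

Low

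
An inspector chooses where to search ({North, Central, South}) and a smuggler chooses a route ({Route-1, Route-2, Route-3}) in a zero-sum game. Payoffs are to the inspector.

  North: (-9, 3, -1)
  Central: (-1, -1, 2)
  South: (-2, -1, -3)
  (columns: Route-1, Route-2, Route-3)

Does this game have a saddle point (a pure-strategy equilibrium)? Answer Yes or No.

Yes

Row minima: North → -9, Central → -1, South → -3; maximin = -1.
Column maxima: Route-1 → -1, Route-2 → 3, Route-3 → 2; minimax = -1.
maximin = minimax = -1, so a saddle point exists.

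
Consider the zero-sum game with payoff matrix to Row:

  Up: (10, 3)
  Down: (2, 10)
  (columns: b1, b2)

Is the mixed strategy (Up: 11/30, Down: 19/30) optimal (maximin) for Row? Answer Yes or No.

Against b1 this mix gives (11/30)·10 + (19/30)·2 = 74/15.
Against b2 this mix gives (11/30)·3 + (19/30)·10 = 223/30.
Column will play b1, holding Row to 74/15. Shifting weight toward the row that does better against b1 would raise this floor (the equalizing mix achieves 94/15 against both b1 and b2), so the proposed strategy is not optimal.

No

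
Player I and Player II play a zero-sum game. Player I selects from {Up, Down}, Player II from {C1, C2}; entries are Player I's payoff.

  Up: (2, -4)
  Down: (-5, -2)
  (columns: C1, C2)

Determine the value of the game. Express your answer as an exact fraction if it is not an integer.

-8/3

Row minima: Up → -4, Down → -5; maximin = -4.
Column maxima: C1 → 2, C2 → -2; minimax = -2.
-4 ≠ -2, so there is no saddle point; optimal play is mixed.
Let Player I play Up with probability p. Expected payoff against C1: 2p + (-5)(1−p) = 7p − 5; against C2: (-4)p + (-2)(1−p) = −2p − 2.
Setting these equal: 7p − 5 = −2p − 2 ⇒ 9p = 3 ⇒ p = 1/3, and the value is (7)·(1/3) − 5 = -8/3.
For Player II: with q = P(C1), equating Up's and Down's payoffs gives 6q − 4 = −3q − 2 ⇒ q = 2/9.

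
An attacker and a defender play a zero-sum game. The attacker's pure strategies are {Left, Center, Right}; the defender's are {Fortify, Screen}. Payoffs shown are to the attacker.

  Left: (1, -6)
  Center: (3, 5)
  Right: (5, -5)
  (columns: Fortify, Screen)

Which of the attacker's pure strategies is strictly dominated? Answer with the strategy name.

Center gives a strictly higher payoff than Left against every column: 3 > 1, 5 > -6.
So Left is strictly dominated and the attacker never plays it.

Left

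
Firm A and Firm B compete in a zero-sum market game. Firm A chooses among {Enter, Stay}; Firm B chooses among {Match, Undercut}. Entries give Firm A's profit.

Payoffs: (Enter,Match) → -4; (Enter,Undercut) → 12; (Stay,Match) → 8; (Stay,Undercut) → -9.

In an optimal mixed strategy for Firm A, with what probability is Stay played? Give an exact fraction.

Row minima: Enter → -4, Stay → -9; maximin = -4.
Column maxima: Match → 8, Undercut → 12; minimax = 8.
-4 ≠ 8, so there is no saddle point; optimal play is mixed.
Let Firm A play Enter with probability p. Expected payoff against Match: (-4)p + 8(1−p) = −12p + 8; against Undercut: 12p + (-9)(1−p) = 21p − 9.
Setting these equal: −12p + 8 = 21p − 9 ⇒ −33p = -17 ⇒ p = 17/33, and the value is (-12)·(17/33) + 8 = 20/11.
For Firm B: with q = P(Match), equating Enter's and Stay's payoffs gives −16q + 12 = 17q − 9 ⇒ q = 7/11.

16/33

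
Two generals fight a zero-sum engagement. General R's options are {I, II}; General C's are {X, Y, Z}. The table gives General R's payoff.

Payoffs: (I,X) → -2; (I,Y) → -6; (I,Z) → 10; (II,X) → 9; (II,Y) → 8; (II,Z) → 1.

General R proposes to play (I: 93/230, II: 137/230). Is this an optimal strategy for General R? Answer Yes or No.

No

Against X this mix gives (93/230)·(-2) + (137/230)·9 = 1047/230.
Against Y this mix gives (93/230)·(-6) + (137/230)·8 = 269/115.
Against Z this mix gives (93/230)·10 + (137/230)·1 = 1067/230.
General C will play Y, holding General R to 269/115. Shifting weight toward the row that does better against Y would raise this floor (the equalizing mix achieves 86/23 against both Y and Z), so the proposed strategy is not optimal.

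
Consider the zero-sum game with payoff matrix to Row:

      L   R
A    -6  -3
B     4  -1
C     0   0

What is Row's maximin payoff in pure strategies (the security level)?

0

Row minima: A → -6, B → -1, C → 0.
The best of these is 0.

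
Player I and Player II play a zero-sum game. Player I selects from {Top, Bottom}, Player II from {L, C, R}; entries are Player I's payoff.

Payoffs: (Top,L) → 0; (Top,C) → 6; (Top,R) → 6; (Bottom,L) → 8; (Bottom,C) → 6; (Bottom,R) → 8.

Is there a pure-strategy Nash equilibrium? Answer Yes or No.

Yes

Row minima: Top → 0, Bottom → 6; maximin = 6.
Column maxima: L → 8, C → 6, R → 8; minimax = 6.
maximin = minimax = 6, so a saddle point exists.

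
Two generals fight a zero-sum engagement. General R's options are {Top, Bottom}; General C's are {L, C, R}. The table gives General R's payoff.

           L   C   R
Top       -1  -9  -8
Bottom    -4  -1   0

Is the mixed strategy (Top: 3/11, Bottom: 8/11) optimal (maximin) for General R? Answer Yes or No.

Yes

Against L this mix gives (3/11)·(-1) + (8/11)·(-4) = -35/11.
Against C this mix gives (3/11)·(-9) + (8/11)·(-1) = -35/11.
Against R this mix gives (3/11)·(-8) + (8/11)·0 = -24/11.
All of General C's active replies (L, C) yield -35/11, and no column does worse for General R. The mix makes General C indifferent and guarantees -35/11, so it is optimal.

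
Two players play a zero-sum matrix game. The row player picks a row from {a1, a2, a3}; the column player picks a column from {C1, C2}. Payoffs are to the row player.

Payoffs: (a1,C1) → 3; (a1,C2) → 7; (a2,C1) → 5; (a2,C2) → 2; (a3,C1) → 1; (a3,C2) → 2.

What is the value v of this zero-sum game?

Row minima: a1 → 3, a2 → 2, a3 → 1; maximin = 3.
Column maxima: C1 → 5, C2 → 7; minimax = 5.
3 ≠ 5, so there is no saddle point; optimal play is mixed.
a3 is strictly dominated by a1, so the row player never plays it.
On the remaining 2×2 (a1, a2 vs C1, C2):
Let the row player play a1 with probability p. Expected payoff against C1: 3p + 5(1−p) = −2p + 5; against C2: 7p + 2(1−p) = 5p + 2.
Setting these equal: −2p + 5 = 5p + 2 ⇒ −7p = -3 ⇒ p = 3/7, and the value is (-2)·(3/7) + 5 = 29/7.
For the column player: with q = P(C1), equating a1's and a2's payoffs gives −4q + 7 = 3q + 2 ⇒ q = 5/7.

29/7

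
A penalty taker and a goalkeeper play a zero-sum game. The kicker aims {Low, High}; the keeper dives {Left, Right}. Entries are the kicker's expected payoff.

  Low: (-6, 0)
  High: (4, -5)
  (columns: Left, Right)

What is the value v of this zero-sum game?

-2

Row minima: Low → -6, High → -5; maximin = -5.
Column maxima: Left → 4, Right → 0; minimax = 0.
-5 ≠ 0, so there is no saddle point; optimal play is mixed.
Let the kicker play Low with probability p. Expected payoff against Left: (-6)p + 4(1−p) = −10p + 4; against Right: 0p + (-5)(1−p) = 5p − 5.
Setting these equal: −10p + 4 = 5p − 5 ⇒ −15p = -9 ⇒ p = 3/5, and the value is (-10)·(3/5) + 4 = -2.
For the keeper: with q = P(Left), equating Low's and High's payoffs gives −6q = 9q − 5 ⇒ q = 1/3.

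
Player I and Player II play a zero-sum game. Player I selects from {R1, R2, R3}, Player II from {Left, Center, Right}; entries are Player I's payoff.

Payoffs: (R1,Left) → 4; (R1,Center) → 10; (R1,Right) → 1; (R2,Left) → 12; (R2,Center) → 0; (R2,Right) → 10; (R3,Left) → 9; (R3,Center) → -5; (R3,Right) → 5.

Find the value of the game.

Row minima: R1 → 1, R2 → 0, R3 → -5; maximin = 1.
Column maxima: Left → 12, Center → 10, Right → 10; minimax = 10.
1 ≠ 10, so there is no saddle point; optimal play is mixed.
R3 is strictly dominated by R2, so Player I never plays it.
Left is strictly dominated by Right (it gives Player I strictly more in every row), so Player II never plays it.
On the remaining 2×2 (R1, R2 vs Center, Right):
Let Player I play R1 with probability p. Expected payoff against Center: 10p + 0(1−p) = 10p; against Right: 1p + 10(1−p) = −9p + 10.
Setting these equal: 10p = −9p + 10 ⇒ 19p = 10 ⇒ p = 10/19, and the value is (10)·(10/19) = 100/19.
For Player II: with q = P(Center), equating R1's and R2's payoffs gives 9q + 1 = −10q + 10 ⇒ q = 9/19.

100/19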